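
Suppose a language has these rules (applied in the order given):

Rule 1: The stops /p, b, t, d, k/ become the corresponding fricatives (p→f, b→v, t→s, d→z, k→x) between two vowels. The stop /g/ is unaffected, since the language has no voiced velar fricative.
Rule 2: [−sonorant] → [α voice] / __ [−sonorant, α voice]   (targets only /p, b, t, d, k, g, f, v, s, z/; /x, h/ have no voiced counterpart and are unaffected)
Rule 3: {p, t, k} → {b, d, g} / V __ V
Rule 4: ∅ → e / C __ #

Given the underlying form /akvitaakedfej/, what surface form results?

Rule 1 (intervocalic spirantization): /t/ is a stop between vowels /i/ and /a/, so it spirantizes to the fricative [s]. /k/ is a stop between vowels /a/ and /e/, so it spirantizes to the fricative [x]. /akvitaakedfej/ → akvisaaxedfej.
Rule 2 (regressive voicing assimilation): /k/ precedes the voiced obstruent /v/, so it voices to [g] by assimilation. /d/ precedes the voiceless obstruent /f/, so it devoices to [t] by assimilation. /akvisaaxedfej/ → agvisaaxetfej.
Rule 3 (intervocalic voicing): no segment meets the environment; /agvisaaxetfej/ is unchanged.
Rule 4 (final e-epenthesis): the form ends in the consonant /j/, so [e] is inserted word-finally. /agvisaaxetfej/ → agvisaaxetfeje.

agvisaaxetfeje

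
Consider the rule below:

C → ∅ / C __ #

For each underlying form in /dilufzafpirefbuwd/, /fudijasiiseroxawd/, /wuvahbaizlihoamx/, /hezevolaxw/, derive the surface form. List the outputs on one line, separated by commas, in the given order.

/dilufzafpirefbuwd/: /d/ is the second consonant of a word-final cluster /wd/, so it deletes. → [dilufzafpirefbuw].
/fudijasiiseroxawd/: /d/ is the second consonant of a word-final cluster /wd/, so it deletes. → [fudijasiiseroxaw].
/wuvahbaizlihoamx/: /x/ is the second consonant of a word-final cluster /mx/, so it deletes. → [wuvahbaizlihoam].
/hezevolaxw/: /w/ is the second consonant of a word-final cluster /xw/, so it deletes. → [hezevolax].

dilufzafpirefbuw, fudijasiiseroxaw, wuvahbaizlihoam, hezevolax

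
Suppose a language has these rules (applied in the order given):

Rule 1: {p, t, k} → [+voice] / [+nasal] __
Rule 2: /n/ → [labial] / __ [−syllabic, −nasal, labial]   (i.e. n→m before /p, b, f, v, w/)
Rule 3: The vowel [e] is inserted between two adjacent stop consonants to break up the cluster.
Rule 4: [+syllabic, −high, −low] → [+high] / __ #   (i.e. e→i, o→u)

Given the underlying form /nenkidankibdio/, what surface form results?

Rule 1 (post-nasal voicing): /k/ is a voiceless stop immediately after the nasal /n/, so it voices to [g]. /k/ is a voiceless stop immediately after the nasal /n/, so it voices to [g]. /nenkidankibdio/ → nengidangibdio.
Rule 2 (nasal place assimilation): no segment meets the environment; /nengidangibdio/ is unchanged.
Rule 3 (stop-cluster e-epenthesis): /b/ and /d/ form a stop–stop cluster, so [e] is inserted between them. /nengidangibdio/ → nengidangibedio.
Rule 4 (final vowel raising): /o/ is a mid vowel in word-final position, so it raises to [u]. /nengidangibedio/ → nengidangibediu.

nengidangibediu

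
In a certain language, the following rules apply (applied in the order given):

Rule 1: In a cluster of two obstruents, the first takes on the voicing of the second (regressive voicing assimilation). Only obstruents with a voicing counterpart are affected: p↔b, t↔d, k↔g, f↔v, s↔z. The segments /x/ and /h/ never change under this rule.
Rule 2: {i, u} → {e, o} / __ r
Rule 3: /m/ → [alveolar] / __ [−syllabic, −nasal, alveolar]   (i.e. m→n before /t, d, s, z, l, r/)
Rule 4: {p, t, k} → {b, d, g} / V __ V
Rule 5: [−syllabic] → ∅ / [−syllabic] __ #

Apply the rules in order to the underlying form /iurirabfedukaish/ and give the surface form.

Rule 1 (regressive voicing assimilation): /b/ precedes the voiceless obstruent /f/, so it devoices to [p] by assimilation. /iurirabfedukaish/ → iurirapfedukaish.
Rule 2 (pre-rhotic lowering): /u/ is a high vowel immediately before /r/, so it lowers to [o]. /i/ is a high vowel immediately before /r/, so it lowers to [e]. /iurirapfedukaish/ → iorerapfedukaish.
Rule 3 (nasal place assimilation): no segment meets the environment; /iorerapfedukaish/ is unchanged.
Rule 4 (intervocalic voicing): /k/ is a voiceless stop between vowels /u/ and /a/, so it voices to [g]. /iorerapfedukaish/ → iorerapfedugaish.
Rule 5 (final cluster simplification): /h/ is the second consonant of a word-final cluster /sh/, so it deletes. /iorerapfedugaish/ → iorerapfedugais.

iorerapfedugais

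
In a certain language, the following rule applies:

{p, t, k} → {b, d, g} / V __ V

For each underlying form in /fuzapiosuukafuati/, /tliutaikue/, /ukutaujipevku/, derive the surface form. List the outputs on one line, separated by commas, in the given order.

/fuzapiosuukafuati/: /p/ is a voiceless stop between vowels /a/ and /i/, so it voices to [b]. /k/ is a voiceless stop between vowels /u/ and /a/, so it voices to [g]. /t/ is a voiceless stop between vowels /a/ and /i/, so it voices to [d]. → [fuzabiosuugafuadi].
/tliutaikue/: /t/ is a voiceless stop between vowels /u/ and /a/, so it voices to [d]. /k/ is a voiceless stop between vowels /i/ and /u/, so it voices to [g]. → [tliudaigue].
/ukutaujipevku/: /k/ is a voiceless stop between vowels /u/ and /u/, so it voices to [g]. /t/ is a voiceless stop between vowels /u/ and /a/, so it voices to [d]. /p/ is a voiceless stop between vowels /i/ and /e/, so it voices to [b]. → [ugudaujibevku].

fuzabiosuugafuadi, tliudaigue, ugudaujibevku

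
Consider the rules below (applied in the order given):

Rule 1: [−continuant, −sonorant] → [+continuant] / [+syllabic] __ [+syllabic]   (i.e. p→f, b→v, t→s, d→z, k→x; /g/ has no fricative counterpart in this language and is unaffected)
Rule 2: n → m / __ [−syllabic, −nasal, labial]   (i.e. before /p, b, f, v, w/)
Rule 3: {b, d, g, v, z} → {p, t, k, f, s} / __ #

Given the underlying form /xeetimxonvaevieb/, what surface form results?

xeesimxomvaeviep

Rule 1 (intervocalic spirantization): /t/ is a stop between vowels /e/ and /i/, so it spirantizes to the fricative [s]. /xeetimxonvaevieb/ → xeesimxonvaevieb.
Rule 2 (nasal place assimilation): /n/ precedes the labial consonant /v/, so it assimilates in place to [m]. /xeesimxonvaevieb/ → xeesimxomvaevieb.
Rule 3 (final devoicing): /b/ is a voiced obstruent in word-final position, so it devoices to [p]. /xeesimxomvaevieb/ → xeesimxomvaeviep.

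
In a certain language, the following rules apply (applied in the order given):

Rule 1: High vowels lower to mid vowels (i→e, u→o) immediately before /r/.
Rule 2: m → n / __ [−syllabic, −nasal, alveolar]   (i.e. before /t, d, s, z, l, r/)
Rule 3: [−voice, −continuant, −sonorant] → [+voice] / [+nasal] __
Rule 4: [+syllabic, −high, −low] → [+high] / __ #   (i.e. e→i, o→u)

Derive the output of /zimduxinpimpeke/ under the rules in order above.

Rule 1 (pre-rhotic lowering): no segment meets the environment; /zimduxinpimpeke/ is unchanged.
Rule 2 (nasal place assimilation): /m/ precedes the alveolar consonant /d/, so it assimilates in place to [n]. /zimduxinpimpeke/ → zinduxinpimpeke.
Rule 3 (post-nasal voicing): /p/ is a voiceless stop immediately after the nasal /n/, so it voices to [b]. /p/ is a voiceless stop immediately after the nasal /m/, so it voices to [b]. /zinduxinpimpeke/ → zinduxinbimbeke.
Rule 4 (final vowel raising): /e/ is a mid vowel in word-final position, so it raises to [i]. /zinduxinbimbeke/ → zinduxinbimbeki.

zinduxinbimbeki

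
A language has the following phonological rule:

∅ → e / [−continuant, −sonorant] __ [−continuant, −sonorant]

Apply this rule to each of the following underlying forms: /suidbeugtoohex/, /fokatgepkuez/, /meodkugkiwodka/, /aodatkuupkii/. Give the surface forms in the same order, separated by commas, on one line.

suidebeugetoohex, fokategepekuez, meodekugekiwodeka, aodatekuupekii

/suidbeugtoohex/: /d/ and /b/ form a stop–stop cluster, so [e] is inserted between them. /g/ and /t/ form a stop–stop cluster, so [e] is inserted between them. → [suidebeugetoohex].
/fokatgepkuez/: /t/ and /g/ form a stop–stop cluster, so [e] is inserted between them. /p/ and /k/ form a stop–stop cluster, so [e] is inserted between them. → [fokategepekuez].
/meodkugkiwodka/: /d/ and /k/ form a stop–stop cluster, so [e] is inserted between them. /g/ and /k/ form a stop–stop cluster, so [e] is inserted between them. /d/ and /k/ form a stop–stop cluster, so [e] is inserted between them. → [meodekugekiwodeka].
/aodatkuupkii/: /t/ and /k/ form a stop–stop cluster, so [e] is inserted between them. /p/ and /k/ form a stop–stop cluster, so [e] is inserted between them. → [aodatekuupekii].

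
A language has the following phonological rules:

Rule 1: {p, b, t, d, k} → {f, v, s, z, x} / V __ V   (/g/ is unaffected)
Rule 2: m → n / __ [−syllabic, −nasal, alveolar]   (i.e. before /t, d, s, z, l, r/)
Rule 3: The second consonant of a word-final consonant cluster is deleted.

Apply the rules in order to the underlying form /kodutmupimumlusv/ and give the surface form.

kozutmufimunlus

Rule 1 (intervocalic spirantization): /d/ is a stop between vowels /o/ and /u/, so it spirantizes to the fricative [z]. /p/ is a stop between vowels /u/ and /i/, so it spirantizes to the fricative [f]. /kodutmupimumlusv/ → kozutmufimumlusv.
Rule 2 (nasal place assimilation): /m/ precedes the alveolar consonant /l/, so it assimilates in place to [n]. /kozutmufimumlusv/ → kozutmufimunlusv.
Rule 3 (final cluster simplification): /v/ is the second consonant of a word-final cluster /sv/, so it deletes. /kozutmufimunlusv/ → kozutmufimunlus.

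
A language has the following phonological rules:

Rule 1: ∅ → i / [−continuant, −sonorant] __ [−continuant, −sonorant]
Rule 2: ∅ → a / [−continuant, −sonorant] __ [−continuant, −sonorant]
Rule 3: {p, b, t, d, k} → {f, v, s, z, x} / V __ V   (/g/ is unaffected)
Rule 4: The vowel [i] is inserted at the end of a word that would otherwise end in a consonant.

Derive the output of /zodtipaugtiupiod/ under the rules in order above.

zozisifaugisiufiodi

Rule 1 (stop-cluster i-epenthesis): /d/ and /t/ form a stop–stop cluster, so [i] is inserted between them. /g/ and /t/ form a stop–stop cluster, so [i] is inserted between them. /zodtipaugtiupiod/ → zoditipaugitiupiod.
Rule 2 (stop-cluster a-epenthesis): no segment meets the environment; /zoditipaugitiupiod/ is unchanged.
Rule 3 (intervocalic spirantization): /d/ is a stop between vowels /o/ and /i/, so it spirantizes to the fricative [z]. /t/ is a stop between vowels /i/ and /i/, so it spirantizes to the fricative [s]. /p/ is a stop between vowels /i/ and /a/, so it spirantizes to the fricative [f]. /t/ is a stop between vowels /i/ and /i/, so it spirantizes to the fricative [s]. /p/ is a stop between vowels /u/ and /i/, so it spirantizes to the fricative [f]. /zoditipaugitiupiod/ → zozisifaugisiufiod.
Rule 4 (final i-epenthesis): the form ends in the consonant /d/, so [i] is inserted word-finally. /zozisifaugisiufiod/ → zozisifaugisiufiodi.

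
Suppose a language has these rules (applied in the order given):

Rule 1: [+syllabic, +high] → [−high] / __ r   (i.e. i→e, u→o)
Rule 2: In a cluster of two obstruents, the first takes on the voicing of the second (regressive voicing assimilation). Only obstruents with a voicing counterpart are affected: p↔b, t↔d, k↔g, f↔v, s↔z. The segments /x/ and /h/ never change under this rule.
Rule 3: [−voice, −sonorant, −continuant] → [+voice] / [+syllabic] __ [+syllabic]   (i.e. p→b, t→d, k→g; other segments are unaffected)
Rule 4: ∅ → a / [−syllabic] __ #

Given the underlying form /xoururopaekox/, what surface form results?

xoororobaegoxa

Rule 1 (pre-rhotic lowering): /u/ is a high vowel immediately before /r/, so it lowers to [o]. /u/ is a high vowel immediately before /r/, so it lowers to [o]. /xoururopaekox/ → xoororopaekox.
Rule 2 (regressive voicing assimilation): no segment meets the environment; /xoororopaekox/ is unchanged.
Rule 3 (intervocalic voicing): /p/ is a voiceless stop between vowels /o/ and /a/, so it voices to [b]. /k/ is a voiceless stop between vowels /e/ and /o/, so it voices to [g]. /xoororopaekox/ → xoororobaegox.
Rule 4 (final a-epenthesis): the form ends in the consonant /x/, so [a] is inserted word-finally. /xoororobaegox/ → xoororobaegoxa.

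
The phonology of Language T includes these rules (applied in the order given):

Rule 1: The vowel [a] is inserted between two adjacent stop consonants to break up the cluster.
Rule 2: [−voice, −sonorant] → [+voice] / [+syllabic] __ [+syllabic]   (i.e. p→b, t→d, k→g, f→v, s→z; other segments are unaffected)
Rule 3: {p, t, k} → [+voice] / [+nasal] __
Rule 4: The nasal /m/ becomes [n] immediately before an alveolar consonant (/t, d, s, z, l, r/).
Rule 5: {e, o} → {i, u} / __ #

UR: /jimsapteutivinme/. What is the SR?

jinsabadeudivinmi

Rule 1 (stop-cluster a-epenthesis): /p/ and /t/ form a stop–stop cluster, so [a] is inserted between them. /jimsapteutivinme/ → jimsapateutivinme.
Rule 2 (intervocalic voicing): /p/ is a voiceless obstruent between vowels /a/ and /a/, so it voices to [b]. /t/ is a voiceless obstruent between vowels /a/ and /e/, so it voices to [d]. /t/ is a voiceless obstruent between vowels /u/ and /i/, so it voices to [d]. /jimsapateutivinme/ → jimsabadeudivinme.
Rule 3 (post-nasal voicing): no segment meets the environment; /jimsabadeudivinme/ is unchanged.
Rule 4 (nasal place assimilation): /m/ precedes the alveolar consonant /s/, so it assimilates in place to [n]. /jimsabadeudivinme/ → jinsabadeudivinme.
Rule 5 (final vowel raising): /e/ is a mid vowel in word-final position, so it raises to [i]. /jinsabadeudivinme/ → jinsabadeudivinmi.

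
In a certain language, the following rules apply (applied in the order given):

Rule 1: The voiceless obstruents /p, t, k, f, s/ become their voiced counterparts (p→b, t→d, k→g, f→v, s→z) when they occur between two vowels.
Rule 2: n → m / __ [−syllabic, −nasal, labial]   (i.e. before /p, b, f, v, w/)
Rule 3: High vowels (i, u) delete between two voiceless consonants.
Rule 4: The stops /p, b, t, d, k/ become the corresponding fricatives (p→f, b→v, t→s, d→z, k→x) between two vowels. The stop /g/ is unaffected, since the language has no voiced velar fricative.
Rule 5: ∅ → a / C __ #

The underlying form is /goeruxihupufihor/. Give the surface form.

goeruxhuvuvihora

Rule 1 (intervocalic voicing): /p/ is a voiceless obstruent between vowels /u/ and /u/, so it voices to [b]. /f/ is a voiceless obstruent between vowels /u/ and /i/, so it voices to [v]. /goeruxihupufihor/ → goeruxihubuvihor.
Rule 2 (nasal place assimilation): no segment meets the environment; /goeruxihubuvihor/ is unchanged.
Rule 3 (high vowel syncope): /i/ is a high vowel flanked by voiceless consonants /x/ and /h/, so it deletes. /goeruxihubuvihor/ → goeruxhubuvihor.
Rule 4 (intervocalic spirantization): /b/ is a stop between vowels /u/ and /u/, so it spirantizes to the fricative [v]. /goeruxhubuvihor/ → goeruxhuvuvihor.
Rule 5 (final a-epenthesis): the form ends in the consonant /r/, so [a] is inserted word-finally. /goeruxhuvuvihor/ → goeruxhuvuvihora.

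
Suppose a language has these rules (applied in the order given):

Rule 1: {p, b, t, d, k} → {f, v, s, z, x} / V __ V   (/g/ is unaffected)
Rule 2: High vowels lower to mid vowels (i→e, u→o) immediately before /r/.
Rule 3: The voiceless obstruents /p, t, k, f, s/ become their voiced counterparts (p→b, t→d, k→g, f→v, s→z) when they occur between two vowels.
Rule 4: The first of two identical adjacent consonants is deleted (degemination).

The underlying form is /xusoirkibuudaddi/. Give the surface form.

xuzoerkivuuzadi

Rule 1 (intervocalic spirantization): /b/ is a stop between vowels /i/ and /u/, so it spirantizes to the fricative [v]. /d/ is a stop between vowels /u/ and /a/, so it spirantizes to the fricative [z]. /xusoirkibuudaddi/ → xusoirkivuuzaddi.
Rule 2 (pre-rhotic lowering): /i/ is a high vowel immediately before /r/, so it lowers to [e]. /xusoirkivuuzaddi/ → xusoerkivuuzaddi.
Rule 3 (intervocalic voicing): /s/ is a voiceless obstruent between vowels /u/ and /o/, so it voices to [z]. /xusoerkivuuzaddi/ → xuzoerkivuuzaddi.
Rule 4 (degemination): /dd/ is a geminate; the first /d/ deletes. /xuzoerkivuuzaddi/ → xuzoerkivuuzadi.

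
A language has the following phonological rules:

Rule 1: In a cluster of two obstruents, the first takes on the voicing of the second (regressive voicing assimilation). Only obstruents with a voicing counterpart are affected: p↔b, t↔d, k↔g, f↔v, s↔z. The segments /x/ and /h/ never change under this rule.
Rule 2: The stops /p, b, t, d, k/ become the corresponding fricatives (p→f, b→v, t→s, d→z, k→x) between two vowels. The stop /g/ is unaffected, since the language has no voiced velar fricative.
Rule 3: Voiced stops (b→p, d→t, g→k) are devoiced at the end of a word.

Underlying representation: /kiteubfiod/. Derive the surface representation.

kiseupfiot

Rule 1 (regressive voicing assimilation): /b/ precedes the voiceless obstruent /f/, so it devoices to [p] by assimilation. /kiteubfiod/ → kiteupfiod.
Rule 2 (intervocalic spirantization): /t/ is a stop between vowels /i/ and /e/, so it spirantizes to the fricative [s]. /kiteupfiod/ → kiseupfiod.
Rule 3 (final devoicing): /d/ is a voiced stop in word-final position, so it devoices to [t]. /kiseupfiod/ → kiseupfiot.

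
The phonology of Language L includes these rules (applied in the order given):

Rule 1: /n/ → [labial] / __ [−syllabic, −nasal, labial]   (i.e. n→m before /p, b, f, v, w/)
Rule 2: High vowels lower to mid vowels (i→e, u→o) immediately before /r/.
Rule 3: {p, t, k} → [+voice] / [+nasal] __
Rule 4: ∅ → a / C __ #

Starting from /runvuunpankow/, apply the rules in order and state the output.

Rule 1 (nasal place assimilation): /n/ precedes the labial consonant /v/, so it assimilates in place to [m]. /n/ precedes the labial consonant /p/, so it assimilates in place to [m]. /runvuunpankow/ → rumvuumpankow.
Rule 2 (pre-rhotic lowering): no segment meets the environment; /rumvuumpankow/ is unchanged.
Rule 3 (post-nasal voicing): /p/ is a voiceless stop immediately after the nasal /m/, so it voices to [b]. /k/ is a voiceless stop immediately after the nasal /n/, so it voices to [g]. /rumvuumpankow/ → rumvuumbangow.
Rule 4 (final a-epenthesis): the form ends in the consonant /w/, so [a] is inserted word-finally. /rumvuumbangow/ → rumvuumbangowa.

rumvuumbangowa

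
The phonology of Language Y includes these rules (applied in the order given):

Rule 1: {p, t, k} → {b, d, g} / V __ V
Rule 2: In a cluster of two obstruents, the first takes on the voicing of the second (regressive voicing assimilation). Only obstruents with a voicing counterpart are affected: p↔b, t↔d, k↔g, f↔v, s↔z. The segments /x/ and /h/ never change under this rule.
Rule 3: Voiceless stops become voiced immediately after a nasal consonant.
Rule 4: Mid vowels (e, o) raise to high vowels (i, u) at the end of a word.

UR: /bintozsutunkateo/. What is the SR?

Rule 1 (intervocalic voicing): /t/ is a voiceless stop between vowels /u/ and /u/, so it voices to [d]. /t/ is a voiceless stop between vowels /a/ and /e/, so it voices to [d]. /bintozsutunkateo/ → bintozsudunkadeo.
Rule 2 (regressive voicing assimilation): /z/ precedes the voiceless obstruent /s/, so it devoices to [s] by assimilation. /bintozsudunkadeo/ → bintossudunkadeo.
Rule 3 (post-nasal voicing): /t/ is a voiceless stop immediately after the nasal /n/, so it voices to [d]. /k/ is a voiceless stop immediately after the nasal /n/, so it voices to [g]. /bintossudunkadeo/ → bindossudungadeo.
Rule 4 (final vowel raising): /o/ is a mid vowel in word-final position, so it raises to [u]. /bindossudungadeo/ → bindossudungadeu.

bindossudungadeu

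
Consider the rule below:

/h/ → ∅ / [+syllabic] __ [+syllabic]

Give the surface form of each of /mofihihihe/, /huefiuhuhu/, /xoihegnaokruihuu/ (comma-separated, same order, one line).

/mofihihihe/: /h/ occurs between vowels /i/ and /i/, so it deletes. /h/ occurs between vowels /i/ and /i/, so it deletes. /h/ occurs between vowels /i/ and /e/, so it deletes. → [mofiiie].
/huefiuhuhu/: /h/ occurs between vowels /u/ and /u/, so it deletes. /h/ occurs between vowels /u/ and /u/, so it deletes. → [huefiuuu].
/xoihegnaokruihuu/: /h/ occurs between vowels /i/ and /e/, so it deletes. /h/ occurs between vowels /i/ and /u/, so it deletes. → [xoiegnaokruiuu].

mofiiie, huefiuuu, xoiegnaokruiuu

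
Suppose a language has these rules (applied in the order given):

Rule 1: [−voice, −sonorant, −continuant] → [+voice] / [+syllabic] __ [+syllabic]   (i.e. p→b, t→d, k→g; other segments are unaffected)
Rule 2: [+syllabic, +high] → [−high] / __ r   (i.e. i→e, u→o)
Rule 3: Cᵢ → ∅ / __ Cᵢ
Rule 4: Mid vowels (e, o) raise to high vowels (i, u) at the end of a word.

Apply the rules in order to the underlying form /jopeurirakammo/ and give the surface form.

jobeoreragamu

Rule 1 (intervocalic voicing): /p/ is a voiceless stop between vowels /o/ and /e/, so it voices to [b]. /k/ is a voiceless stop between vowels /a/ and /a/, so it voices to [g]. /jopeurirakammo/ → jobeuriragammo.
Rule 2 (pre-rhotic lowering): /u/ is a high vowel immediately before /r/, so it lowers to [o]. /i/ is a high vowel immediately before /r/, so it lowers to [e]. /jobeuriragammo/ → jobeoreragammo.
Rule 3 (degemination): /mm/ is a geminate; the first /m/ deletes. /jobeoreragammo/ → jobeoreragamo.
Rule 4 (final vowel raising): /o/ is a mid vowel in word-final position, so it raises to [u]. /jobeoreragamo/ → jobeoreragamu.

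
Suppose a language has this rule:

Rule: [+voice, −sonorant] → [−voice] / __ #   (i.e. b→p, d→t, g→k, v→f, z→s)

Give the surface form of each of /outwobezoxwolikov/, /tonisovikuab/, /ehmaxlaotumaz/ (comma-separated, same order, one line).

/outwobezoxwolikov/: /v/ is a voiced obstruent in word-final position, so it devoices to [f]. → [outwobezoxwolikof].
/tonisovikuab/: /b/ is a voiced obstruent in word-final position, so it devoices to [p]. → [tonisovikuap].
/ehmaxlaotumaz/: /z/ is a voiced obstruent in word-final position, so it devoices to [s]. → [ehmaxlaotumas].

outwobezoxwolikof, tonisovikuap, ehmaxlaotumas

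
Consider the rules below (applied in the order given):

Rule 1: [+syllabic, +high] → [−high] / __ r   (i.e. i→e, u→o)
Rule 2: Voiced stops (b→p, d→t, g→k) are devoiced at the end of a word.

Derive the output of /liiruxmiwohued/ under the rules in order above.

Rule 1 (pre-rhotic lowering): /i/ is a high vowel immediately before /r/, so it lowers to [e]. /liiruxmiwohued/ → lieruxmiwohued.
Rule 2 (final devoicing): /d/ is a voiced stop in word-final position, so it devoices to [t]. /lieruxmiwohued/ → lieruxmiwohuet.

lieruxmiwohuet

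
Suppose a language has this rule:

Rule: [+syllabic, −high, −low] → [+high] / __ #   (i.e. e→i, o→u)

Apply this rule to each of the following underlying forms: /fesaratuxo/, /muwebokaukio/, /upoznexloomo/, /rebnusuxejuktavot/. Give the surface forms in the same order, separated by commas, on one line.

fesaratuxu, muwebokaukiu, upoznexloomu, rebnusuxejuktavot

/fesaratuxo/: /o/ is a mid vowel in word-final position, so it raises to [u]. → [fesaratuxu].
/muwebokaukio/: /o/ is a mid vowel in word-final position, so it raises to [u]. → [muwebokaukiu].
/upoznexloomo/: /o/ is a mid vowel in word-final position, so it raises to [u]. → [upoznexloomu].
/rebnusuxejuktavot/: the rule's environment is not met; surfaces unchanged as [rebnusuxejuktavot].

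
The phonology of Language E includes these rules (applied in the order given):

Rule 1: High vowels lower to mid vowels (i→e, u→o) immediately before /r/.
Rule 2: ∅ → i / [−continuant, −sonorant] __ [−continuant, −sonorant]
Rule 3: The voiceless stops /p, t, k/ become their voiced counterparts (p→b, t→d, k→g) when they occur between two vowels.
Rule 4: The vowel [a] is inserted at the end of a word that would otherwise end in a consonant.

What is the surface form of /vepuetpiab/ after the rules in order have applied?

Rule 1 (pre-rhotic lowering): no segment meets the environment; /vepuetpiab/ is unchanged.
Rule 2 (stop-cluster i-epenthesis): /t/ and /p/ form a stop–stop cluster, so [i] is inserted between them. /vepuetpiab/ → vepuetipiab.
Rule 3 (intervocalic voicing): /p/ is a voiceless stop between vowels /e/ and /u/, so it voices to [b]. /t/ is a voiceless stop between vowels /e/ and /i/, so it voices to [d]. /p/ is a voiceless stop between vowels /i/ and /i/, so it voices to [b]. /vepuetipiab/ → vebuedibiab.
Rule 4 (final a-epenthesis): the form ends in the consonant /b/, so [a] is inserted word-finally. /vebuedibiab/ → vebuedibiaba.

vebuedibiaba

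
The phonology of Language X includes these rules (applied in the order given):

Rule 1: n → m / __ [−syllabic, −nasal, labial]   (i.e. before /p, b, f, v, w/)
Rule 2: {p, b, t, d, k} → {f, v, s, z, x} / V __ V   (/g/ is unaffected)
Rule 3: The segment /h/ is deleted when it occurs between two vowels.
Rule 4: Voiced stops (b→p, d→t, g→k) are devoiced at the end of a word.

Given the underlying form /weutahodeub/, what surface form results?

Rule 1 (nasal place assimilation): no segment meets the environment; /weutahodeub/ is unchanged.
Rule 2 (intervocalic spirantization): /t/ is a stop between vowels /u/ and /a/, so it spirantizes to the fricative [s]. /d/ is a stop between vowels /o/ and /e/, so it spirantizes to the fricative [z]. /weutahodeub/ → weusahozeub.
Rule 3 (intervocalic h-deletion): /h/ occurs between vowels /a/ and /o/, so it deletes. /weusahozeub/ → weusaozeub.
Rule 4 (final devoicing): /b/ is a voiced stop in word-final position, so it devoices to [p]. /weusaozeub/ → weusaozeup.

weusaozeup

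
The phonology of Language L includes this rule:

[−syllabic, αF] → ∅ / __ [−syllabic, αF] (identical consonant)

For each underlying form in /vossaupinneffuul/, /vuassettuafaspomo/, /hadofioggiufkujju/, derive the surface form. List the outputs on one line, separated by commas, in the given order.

vosaupinefuul, vuasetuafaspomo, hadofiogiufkuju

/vossaupinneffuul/: /ss/ is a geminate; the first /s/ deletes. /nn/ is a geminate; the first /n/ deletes. /ff/ is a geminate; the first /f/ deletes. → [vosaupinefuul].
/vuassettuafaspomo/: /ss/ is a geminate; the first /s/ deletes. /tt/ is a geminate; the first /t/ deletes. → [vuasetuafaspomo].
/hadofioggiufkujju/: /gg/ is a geminate; the first /g/ deletes. /jj/ is a geminate; the first /j/ deletes. → [hadofiogiufkuju].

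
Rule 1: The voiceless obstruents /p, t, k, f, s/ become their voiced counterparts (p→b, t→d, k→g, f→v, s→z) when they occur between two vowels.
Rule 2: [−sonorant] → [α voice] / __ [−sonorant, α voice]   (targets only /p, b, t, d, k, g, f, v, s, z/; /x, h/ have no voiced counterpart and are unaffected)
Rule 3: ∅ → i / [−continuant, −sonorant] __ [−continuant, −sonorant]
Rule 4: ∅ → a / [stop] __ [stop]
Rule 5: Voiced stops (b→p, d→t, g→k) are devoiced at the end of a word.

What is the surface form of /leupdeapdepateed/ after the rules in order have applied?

Rule 1 (intervocalic voicing): /p/ is a voiceless obstruent between vowels /e/ and /a/, so it voices to [b]. /t/ is a voiceless obstruent between vowels /a/ and /e/, so it voices to [d]. /leupdeapdepateed/ → leupdeapdebadeed.
Rule 2 (regressive voicing assimilation): /p/ precedes the voiced obstruent /d/, so it voices to [b] by assimilation. /p/ precedes the voiced obstruent /d/, so it voices to [b] by assimilation. /leupdeapdebadeed/ → leubdeabdebadeed.
Rule 3 (stop-cluster i-epenthesis): /b/ and /d/ form a stop–stop cluster, so [i] is inserted between them. /b/ and /d/ form a stop–stop cluster, so [i] is inserted between them. /leubdeabdebadeed/ → leubideabidebadeed.
Rule 4 (stop-cluster a-epenthesis): no segment meets the environment; /leubideabidebadeed/ is unchanged.
Rule 5 (final devoicing): /d/ is a voiced stop in word-final position, so it devoices to [t]. /leubideabidebadeed/ → leubideabidebadeet.

leubideabidebadeet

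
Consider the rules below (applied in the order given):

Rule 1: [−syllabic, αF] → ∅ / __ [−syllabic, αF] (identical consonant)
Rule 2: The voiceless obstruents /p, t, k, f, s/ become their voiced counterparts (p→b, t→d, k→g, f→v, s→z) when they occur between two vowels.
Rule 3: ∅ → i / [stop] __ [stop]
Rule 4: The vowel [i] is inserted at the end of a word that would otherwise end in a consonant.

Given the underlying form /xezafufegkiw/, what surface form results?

xezavuvegikiwi

Rule 1 (degemination): no segment meets the environment; /xezafufegkiw/ is unchanged.
Rule 2 (intervocalic voicing): /f/ is a voiceless obstruent between vowels /a/ and /u/, so it voices to [v]. /f/ is a voiceless obstruent between vowels /u/ and /e/, so it voices to [v]. /xezafufegkiw/ → xezavuvegkiw.
Rule 3 (stop-cluster i-epenthesis): /g/ and /k/ form a stop–stop cluster, so [i] is inserted between them. /xezavuvegkiw/ → xezavuvegikiw.
Rule 4 (final i-epenthesis): the form ends in the consonant /w/, so [i] is inserted word-finally. /xezavuvegikiw/ → xezavuvegikiwi.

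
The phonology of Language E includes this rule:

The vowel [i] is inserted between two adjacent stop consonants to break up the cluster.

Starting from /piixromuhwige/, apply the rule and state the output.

piixromuhwige

No segment of /piixromuhwige/ meets the structural description of the rule, so the form surfaces unchanged.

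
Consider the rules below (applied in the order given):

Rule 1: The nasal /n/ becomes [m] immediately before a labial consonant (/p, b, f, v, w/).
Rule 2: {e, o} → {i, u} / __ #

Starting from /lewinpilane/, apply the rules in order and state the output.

Rule 1 (nasal place assimilation): /n/ precedes the labial consonant /p/, so it assimilates in place to [m]. /lewinpilane/ → lewimpilane.
Rule 2 (final vowel raising): /e/ is a mid vowel in word-final position, so it raises to [i]. /lewimpilane/ → lewimpilani.

lewimpilani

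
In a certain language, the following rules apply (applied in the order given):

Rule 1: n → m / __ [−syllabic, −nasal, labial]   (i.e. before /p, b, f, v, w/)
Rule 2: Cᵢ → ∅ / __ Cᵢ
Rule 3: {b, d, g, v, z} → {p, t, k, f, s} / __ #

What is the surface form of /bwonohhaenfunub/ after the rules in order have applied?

bwonohaemfunup

Rule 1 (nasal place assimilation): /n/ precedes the labial consonant /f/, so it assimilates in place to [m]. /bwonohhaenfunub/ → bwonohhaemfunub.
Rule 2 (degemination): /hh/ is a geminate; the first /h/ deletes. /bwonohhaemfunub/ → bwonohaemfunub.
Rule 3 (final devoicing): /b/ is a voiced obstruent in word-final position, so it devoices to [p]. /bwonohaemfunub/ → bwonohaemfunup.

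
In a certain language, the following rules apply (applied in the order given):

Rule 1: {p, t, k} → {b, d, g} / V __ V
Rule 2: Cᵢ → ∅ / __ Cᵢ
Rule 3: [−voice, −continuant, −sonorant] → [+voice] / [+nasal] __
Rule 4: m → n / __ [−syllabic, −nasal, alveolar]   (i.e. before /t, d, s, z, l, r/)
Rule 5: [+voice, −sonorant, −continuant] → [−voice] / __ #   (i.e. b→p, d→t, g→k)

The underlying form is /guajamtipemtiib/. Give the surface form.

guajandibendiip

Rule 1 (intervocalic voicing): /p/ is a voiceless stop between vowels /i/ and /e/, so it voices to [b]. /guajamtipemtiib/ → guajamtibemtiib.
Rule 2 (degemination): no segment meets the environment; /guajamtibemtiib/ is unchanged.
Rule 3 (post-nasal voicing): /t/ is a voiceless stop immediately after the nasal /m/, so it voices to [d]. /t/ is a voiceless stop immediately after the nasal /m/, so it voices to [d]. /guajamtibemtiib/ → guajamdibemdiib.
Rule 4 (nasal place assimilation): /m/ precedes the alveolar consonant /d/, so it assimilates in place to [n]. /m/ precedes the alveolar consonant /d/, so it assimilates in place to [n]. /guajamdibemdiib/ → guajandibendiib.
Rule 5 (final devoicing): /b/ is a voiced stop in word-final position, so it devoices to [p]. /guajandibendiib/ → guajandibendiip.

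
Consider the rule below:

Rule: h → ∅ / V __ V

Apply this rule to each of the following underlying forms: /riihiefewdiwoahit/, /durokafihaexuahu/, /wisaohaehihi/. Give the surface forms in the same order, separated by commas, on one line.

riiiefewdiwoait, durokafiaexuau, wisaoaeii

/riihiefewdiwoahit/: /h/ occurs between vowels /i/ and /i/, so it deletes. /h/ occurs between vowels /a/ and /i/, so it deletes. → [riiiefewdiwoait].
/durokafihaexuahu/: /h/ occurs between vowels /i/ and /a/, so it deletes. /h/ occurs between vowels /a/ and /u/, so it deletes. → [durokafiaexuau].
/wisaohaehihi/: /h/ occurs between vowels /o/ and /a/, so it deletes. /h/ occurs between vowels /e/ and /i/, so it deletes. /h/ occurs between vowels /i/ and /i/, so it deletes. → [wisaoaeii].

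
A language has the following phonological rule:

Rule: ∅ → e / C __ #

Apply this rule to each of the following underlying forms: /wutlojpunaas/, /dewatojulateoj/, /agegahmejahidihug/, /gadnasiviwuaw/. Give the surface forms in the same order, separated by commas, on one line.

wutlojpunaase, dewatojulateoje, agegahmejahidihuge, gadnasiviwuawe

/wutlojpunaas/: the form ends in the consonant /s/, so [e] is inserted word-finally. → [wutlojpunaase].
/dewatojulateoj/: the form ends in the consonant /j/, so [e] is inserted word-finally. → [dewatojulateoje].
/agegahmejahidihug/: the form ends in the consonant /g/, so [e] is inserted word-finally. → [agegahmejahidihuge].
/gadnasiviwuaw/: the form ends in the consonant /w/, so [e] is inserted word-finally. → [gadnasiviwuawe].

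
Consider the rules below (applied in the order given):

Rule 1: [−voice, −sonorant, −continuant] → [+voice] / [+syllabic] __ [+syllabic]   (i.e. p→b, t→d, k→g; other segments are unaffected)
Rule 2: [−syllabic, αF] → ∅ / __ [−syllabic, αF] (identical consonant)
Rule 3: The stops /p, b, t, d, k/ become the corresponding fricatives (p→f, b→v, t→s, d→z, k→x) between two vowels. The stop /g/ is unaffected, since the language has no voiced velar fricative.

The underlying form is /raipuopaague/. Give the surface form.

raivuovaague

Rule 1 (intervocalic voicing): /p/ is a voiceless stop between vowels /i/ and /u/, so it voices to [b]. /p/ is a voiceless stop between vowels /o/ and /a/, so it voices to [b]. /raipuopaague/ → raibuobaague.
Rule 2 (degemination): no segment meets the environment; /raibuobaague/ is unchanged.
Rule 3 (intervocalic spirantization): /b/ is a stop between vowels /i/ and /u/, so it spirantizes to the fricative [v]. /b/ is a stop between vowels /o/ and /a/, so it spirantizes to the fricative [v]. /raibuobaague/ → raivuovaague.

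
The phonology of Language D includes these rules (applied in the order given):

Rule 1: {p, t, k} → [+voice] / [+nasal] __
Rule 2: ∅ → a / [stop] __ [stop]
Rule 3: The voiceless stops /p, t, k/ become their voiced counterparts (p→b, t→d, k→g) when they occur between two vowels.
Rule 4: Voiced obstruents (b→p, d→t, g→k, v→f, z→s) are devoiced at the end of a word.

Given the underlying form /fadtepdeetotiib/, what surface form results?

Rule 1 (post-nasal voicing): no segment meets the environment; /fadtepdeetotiib/ is unchanged.
Rule 2 (stop-cluster a-epenthesis): /d/ and /t/ form a stop–stop cluster, so [a] is inserted between them. /p/ and /d/ form a stop–stop cluster, so [a] is inserted between them. /fadtepdeetotiib/ → fadatepadeetotiib.
Rule 3 (intervocalic voicing): /t/ is a voiceless stop between vowels /a/ and /e/, so it voices to [d]. /p/ is a voiceless stop between vowels /e/ and /a/, so it voices to [b]. /t/ is a voiceless stop between vowels /e/ and /o/, so it voices to [d]. /t/ is a voiceless stop between vowels /o/ and /i/, so it voices to [d]. /fadatepadeetotiib/ → fadadebadeedodiib.
Rule 4 (final devoicing): /b/ is a voiced obstruent in word-final position, so it devoices to [p]. /fadadebadeedodiib/ → fadadebadeedodiip.

fadadebadeedodiip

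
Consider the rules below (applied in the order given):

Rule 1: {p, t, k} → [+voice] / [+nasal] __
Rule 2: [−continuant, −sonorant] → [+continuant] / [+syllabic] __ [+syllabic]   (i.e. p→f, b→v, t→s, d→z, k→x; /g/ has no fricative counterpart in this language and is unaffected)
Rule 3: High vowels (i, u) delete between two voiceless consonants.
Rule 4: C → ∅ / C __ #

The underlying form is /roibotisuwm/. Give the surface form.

roivossuw

Rule 1 (post-nasal voicing): no segment meets the environment; /roibotisuwm/ is unchanged.
Rule 2 (intervocalic spirantization): /b/ is a stop between vowels /i/ and /o/, so it spirantizes to the fricative [v]. /t/ is a stop between vowels /o/ and /i/, so it spirantizes to the fricative [s]. /roibotisuwm/ → roivosisuwm.
Rule 3 (high vowel syncope): /i/ is a high vowel flanked by voiceless consonants /s/ and /s/, so it deletes. /roivosisuwm/ → roivossuwm.
Rule 4 (final cluster simplification): /m/ is the second consonant of a word-final cluster /wm/, so it deletes. /roivossuwm/ → roivossuw.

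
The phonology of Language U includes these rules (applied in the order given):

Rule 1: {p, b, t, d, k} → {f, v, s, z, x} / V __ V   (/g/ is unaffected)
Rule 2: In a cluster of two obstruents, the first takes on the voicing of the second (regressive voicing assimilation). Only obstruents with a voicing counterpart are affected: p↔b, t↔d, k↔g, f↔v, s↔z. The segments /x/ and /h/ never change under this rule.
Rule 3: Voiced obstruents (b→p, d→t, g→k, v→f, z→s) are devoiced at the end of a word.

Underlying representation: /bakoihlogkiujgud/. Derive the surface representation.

baxoihlokkiujgut

Rule 1 (intervocalic spirantization): /k/ is a stop between vowels /a/ and /o/, so it spirantizes to the fricative [x]. /bakoihlogkiujgud/ → baxoihlogkiujgud.
Rule 2 (regressive voicing assimilation): /g/ precedes the voiceless obstruent /k/, so it devoices to [k] by assimilation. /baxoihlogkiujgud/ → baxoihlokkiujgud.
Rule 3 (final devoicing): /d/ is a voiced obstruent in word-final position, so it devoices to [t]. /baxoihlokkiujgud/ → baxoihlokkiujgut.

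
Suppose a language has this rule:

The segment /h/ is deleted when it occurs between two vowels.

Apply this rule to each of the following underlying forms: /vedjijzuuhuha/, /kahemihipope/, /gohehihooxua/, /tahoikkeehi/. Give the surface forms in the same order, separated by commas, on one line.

/vedjijzuuhuha/: /h/ occurs between vowels /u/ and /u/, so it deletes. /h/ occurs between vowels /u/ and /a/, so it deletes. → [vedjijzuuua].
/kahemihipope/: /h/ occurs between vowels /a/ and /e/, so it deletes. /h/ occurs between vowels /i/ and /i/, so it deletes. → [kaemiipope].
/gohehihooxua/: /h/ occurs between vowels /o/ and /e/, so it deletes. /h/ occurs between vowels /e/ and /i/, so it deletes. /h/ occurs between vowels /i/ and /o/, so it deletes. → [goeiooxua].
/tahoikkeehi/: /h/ occurs between vowels /a/ and /o/, so it deletes. /h/ occurs between vowels /e/ and /i/, so it deletes. → [taoikkeei].

vedjijzuuua, kaemiipope, goeiooxua, taoikkeei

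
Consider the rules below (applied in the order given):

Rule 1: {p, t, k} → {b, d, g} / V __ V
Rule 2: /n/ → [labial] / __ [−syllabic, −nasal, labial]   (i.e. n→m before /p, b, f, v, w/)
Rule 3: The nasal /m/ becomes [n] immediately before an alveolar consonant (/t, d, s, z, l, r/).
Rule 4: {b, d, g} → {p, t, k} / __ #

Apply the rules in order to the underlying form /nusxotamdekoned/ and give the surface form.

Rule 1 (intervocalic voicing): /t/ is a voiceless stop between vowels /o/ and /a/, so it voices to [d]. /k/ is a voiceless stop between vowels /e/ and /o/, so it voices to [g]. /nusxotamdekoned/ → nusxodamdegoned.
Rule 2 (nasal place assimilation): no segment meets the environment; /nusxodamdegoned/ is unchanged.
Rule 3 (nasal place assimilation): /m/ precedes the alveolar consonant /d/, so it assimilates in place to [n]. /nusxodamdegoned/ → nusxodandegoned.
Rule 4 (final devoicing): /d/ is a voiced stop in word-final position, so it devoices to [t]. /nusxodandegoned/ → nusxodandegonet.

nusxodandegonet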